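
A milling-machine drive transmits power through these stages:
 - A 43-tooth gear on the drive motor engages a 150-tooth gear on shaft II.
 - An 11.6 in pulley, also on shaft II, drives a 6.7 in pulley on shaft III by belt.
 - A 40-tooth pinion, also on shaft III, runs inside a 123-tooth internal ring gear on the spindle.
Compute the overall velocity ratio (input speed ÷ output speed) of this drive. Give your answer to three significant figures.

6.20

Each stage contributes driven/driver: gear mesh 150/43 = 3.4884, belt 6.7/11.6 = 0.57759, internal gear 123/40 = 3.075.
Overall: 3.4884 × 0.57759 × 3.075 = 6.1956.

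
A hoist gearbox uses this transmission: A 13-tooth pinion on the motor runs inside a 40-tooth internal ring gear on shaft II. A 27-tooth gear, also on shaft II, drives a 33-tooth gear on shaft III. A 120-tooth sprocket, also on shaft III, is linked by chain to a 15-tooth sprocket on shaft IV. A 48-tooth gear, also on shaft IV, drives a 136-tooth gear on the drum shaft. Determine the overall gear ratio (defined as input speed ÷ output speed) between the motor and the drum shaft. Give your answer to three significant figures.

1.33

Each stage contributes driven/driver: internal gear 40/13 = 3.0769, gear mesh 33/27 = 1.2222, chain 15/120 = 0.125, gear mesh 136/48 = 2.8333.
Overall: 3.0769 × 1.2222 × 0.125 × 2.8333 = 1.3319.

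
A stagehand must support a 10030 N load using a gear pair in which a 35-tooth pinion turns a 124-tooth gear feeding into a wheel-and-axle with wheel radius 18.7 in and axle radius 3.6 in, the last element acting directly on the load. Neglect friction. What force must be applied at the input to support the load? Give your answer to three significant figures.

545 N

Gear pair MA = 124/35 = 3.5429.
Wheel-and-axle MA = R/r = 18.7/3.6 = 5.1944.
Combined ideal MA = 3.5429 × 5.1944 = 18.403.
Effort = load / MA = 10030 / 18.403 = 545.01 N.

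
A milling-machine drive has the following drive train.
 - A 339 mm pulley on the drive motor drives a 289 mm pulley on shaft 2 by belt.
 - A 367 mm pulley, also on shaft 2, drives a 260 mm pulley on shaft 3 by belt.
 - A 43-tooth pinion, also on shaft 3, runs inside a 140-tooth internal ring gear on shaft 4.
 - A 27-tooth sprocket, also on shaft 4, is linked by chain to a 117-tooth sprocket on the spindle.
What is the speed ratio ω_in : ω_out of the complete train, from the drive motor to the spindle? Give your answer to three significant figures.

Each stage contributes driven/driver: belt 289/339 = 0.85251, belt 260/367 = 0.70845, internal gear 140/43 = 3.2558, chain 117/27 = 4.3333.
Overall: 0.85251 × 0.70845 × 3.2558 × 4.3333 = 8.5209.

8.52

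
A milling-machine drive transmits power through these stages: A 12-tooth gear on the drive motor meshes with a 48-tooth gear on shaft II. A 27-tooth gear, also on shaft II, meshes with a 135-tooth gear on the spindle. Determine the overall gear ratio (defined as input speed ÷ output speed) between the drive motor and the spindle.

20

Each stage contributes driven/driver: gear mesh 48/12 = 4, gear mesh 135/27 = 5.
Overall: 4 × 5 = 20.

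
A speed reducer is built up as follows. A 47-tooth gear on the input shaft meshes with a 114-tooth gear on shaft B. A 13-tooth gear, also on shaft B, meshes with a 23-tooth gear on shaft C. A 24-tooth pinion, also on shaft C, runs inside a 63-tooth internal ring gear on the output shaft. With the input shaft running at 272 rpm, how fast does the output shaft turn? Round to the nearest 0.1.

Gear mesh: ratio = 114/47 = 2.4255, so shaft B turns at 272 / 2.4255 = 112.14 rpm.
Gear mesh: ratio = 23/13 = 1.7692, so shaft C turns at 112.14 / 1.7692 = 63.384 rpm.
Internal gear: ratio = 63/24 = 2.625, so the output shaft turns at 63.384 / 2.625 = 24.146 rpm.

24.1 rpm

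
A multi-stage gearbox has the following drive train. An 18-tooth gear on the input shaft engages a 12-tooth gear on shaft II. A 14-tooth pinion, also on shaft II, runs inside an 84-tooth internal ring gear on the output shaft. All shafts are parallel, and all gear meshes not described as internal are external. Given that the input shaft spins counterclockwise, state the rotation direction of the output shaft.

clockwise

the input shaft → shaft II: external mesh, 1 reversal → CW.
shaft II → the output shaft: internal mesh, same direction → CW.
1 reversal in total — an odd number — so the output shaft turns opposite to the input shaft.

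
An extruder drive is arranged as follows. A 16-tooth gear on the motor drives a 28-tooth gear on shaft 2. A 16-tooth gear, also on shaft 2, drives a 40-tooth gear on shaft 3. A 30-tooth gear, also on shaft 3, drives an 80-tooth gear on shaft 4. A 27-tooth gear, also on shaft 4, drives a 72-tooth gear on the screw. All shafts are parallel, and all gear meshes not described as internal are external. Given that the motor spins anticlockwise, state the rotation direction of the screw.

anticlockwise

the motor → shaft 2: external mesh, 1 reversal → CW.
shaft 2 → shaft 3: external mesh, 1 reversal → CCW.
shaft 3 → shaft 4: external mesh, 1 reversal → CW.
shaft 4 → the screw: external mesh, 1 reversal → CCW.
4 reversals in total — an even number — so the screw turns the same way as the motor.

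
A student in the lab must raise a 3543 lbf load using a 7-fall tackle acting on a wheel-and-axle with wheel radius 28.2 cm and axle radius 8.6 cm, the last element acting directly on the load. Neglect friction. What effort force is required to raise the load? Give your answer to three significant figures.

154 lbf

Block-and-tackle MA = number of supporting rope parts = 7.
Wheel-and-axle MA = R/r = 28.2/8.6 = 3.2791.
Combined ideal MA = 7 × 3.2791 = 22.953.
Effort = load / MA = 3543 / 22.953 = 154.36 lbf.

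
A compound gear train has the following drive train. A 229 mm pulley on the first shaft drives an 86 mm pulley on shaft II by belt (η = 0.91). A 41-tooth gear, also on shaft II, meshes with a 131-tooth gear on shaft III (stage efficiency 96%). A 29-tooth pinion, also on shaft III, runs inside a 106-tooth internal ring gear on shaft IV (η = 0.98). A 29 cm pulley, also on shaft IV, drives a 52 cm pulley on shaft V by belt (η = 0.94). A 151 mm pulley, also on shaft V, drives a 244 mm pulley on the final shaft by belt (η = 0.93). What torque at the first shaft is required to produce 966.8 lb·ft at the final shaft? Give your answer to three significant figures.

102 lb·ft

Overall ratio R = 0.37555 × 3.1951 × 3.6552 × 1.7931 × 1.6159 = 12.708; overall efficiency η = 0.91 × 0.96 × 0.98 × 0.94 × 0.93 = 0.7484.
Input torque = output torque / (R × η) = 966.8 / (12.708 × 0.7484) = 101.65 lb·ft.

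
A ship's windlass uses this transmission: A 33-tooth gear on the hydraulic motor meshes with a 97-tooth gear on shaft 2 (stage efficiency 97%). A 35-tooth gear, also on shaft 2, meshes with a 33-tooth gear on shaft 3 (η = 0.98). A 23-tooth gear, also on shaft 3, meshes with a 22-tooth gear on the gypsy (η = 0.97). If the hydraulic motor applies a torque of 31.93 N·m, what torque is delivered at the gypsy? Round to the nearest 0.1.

78.0 N·m

After the gear mesh (97/33): 31.93 × 2.9394 × 0.97 = 91.039 N·m
After the gear mesh (33/35): 91.039 × 0.94286 × 0.98 = 84.12 N·m
After the gear mesh (22/23): 84.12 × 0.95652 × 0.97 = 78.049 N·m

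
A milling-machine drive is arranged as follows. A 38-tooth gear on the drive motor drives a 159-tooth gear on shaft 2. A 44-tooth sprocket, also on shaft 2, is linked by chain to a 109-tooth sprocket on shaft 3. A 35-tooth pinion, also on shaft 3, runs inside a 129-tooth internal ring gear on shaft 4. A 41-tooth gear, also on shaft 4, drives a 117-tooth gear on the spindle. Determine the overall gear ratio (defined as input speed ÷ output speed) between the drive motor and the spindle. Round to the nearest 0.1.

109.0

Each stage contributes driven/driver: gear mesh 159/38 = 4.1842, chain 109/44 = 2.4773, internal gear 129/35 = 3.6857, gear mesh 117/41 = 2.8537.
Overall: 4.1842 × 2.4773 × 3.6857 × 2.8537 = 109.02.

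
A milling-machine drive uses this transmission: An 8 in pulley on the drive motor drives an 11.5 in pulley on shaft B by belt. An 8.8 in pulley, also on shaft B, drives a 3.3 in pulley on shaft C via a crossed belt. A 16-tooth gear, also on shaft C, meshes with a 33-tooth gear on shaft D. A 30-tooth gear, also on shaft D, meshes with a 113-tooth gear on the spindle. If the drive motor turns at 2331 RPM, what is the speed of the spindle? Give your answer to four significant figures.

556.6 RPM

Belt: ratio = 11.5/8 = 1.4375, so shaft B turns at 2331 / 1.4375 = 1621.6 RPM.
Belt: ratio = 3.3/8.8 = 0.375, so shaft C turns at 1621.6 / 0.375 = 4324.2 RPM.
Gear mesh: ratio = 33/16 = 2.0625, so shaft D turns at 4324.2 / 2.0625 = 2096.6 RPM.
Gear mesh: ratio = 113/30 = 3.7667, so the spindle turns at 2096.6 / 3.7667 = 556.61 RPM.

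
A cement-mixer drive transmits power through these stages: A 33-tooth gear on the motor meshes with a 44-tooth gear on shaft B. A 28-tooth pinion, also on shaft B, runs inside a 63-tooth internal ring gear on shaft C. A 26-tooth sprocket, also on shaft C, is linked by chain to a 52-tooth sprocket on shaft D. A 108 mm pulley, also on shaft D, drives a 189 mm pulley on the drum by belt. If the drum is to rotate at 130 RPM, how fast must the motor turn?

Overall ratio R = 1.3333 × 2.25 × 2 × 1.75 = 10.5.
Required input speed = output speed × R = 130 × 10.5 = 1365 RPM.

1365 RPM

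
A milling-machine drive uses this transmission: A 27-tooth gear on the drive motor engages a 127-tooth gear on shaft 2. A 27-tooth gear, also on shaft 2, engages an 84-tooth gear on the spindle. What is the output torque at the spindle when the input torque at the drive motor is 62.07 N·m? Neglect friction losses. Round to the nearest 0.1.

908.3 N·m

After the gear mesh (127/27): 62.07 × 4.7037 = 291.96 N·m
After the gear mesh (84/27): 291.96 × 3.1111 = 908.32 N·m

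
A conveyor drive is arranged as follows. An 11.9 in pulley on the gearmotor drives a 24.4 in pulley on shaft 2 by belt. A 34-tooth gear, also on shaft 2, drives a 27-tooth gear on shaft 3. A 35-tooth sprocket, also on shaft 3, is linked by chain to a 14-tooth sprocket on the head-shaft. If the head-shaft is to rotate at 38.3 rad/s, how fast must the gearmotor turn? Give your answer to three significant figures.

24.9 rad/s

Overall ratio R = 2.0504 × 0.79412 × 0.4 = 0.65131.
Required input speed = output speed × R = 38.3 × 0.65131 = 24.945 rad/s.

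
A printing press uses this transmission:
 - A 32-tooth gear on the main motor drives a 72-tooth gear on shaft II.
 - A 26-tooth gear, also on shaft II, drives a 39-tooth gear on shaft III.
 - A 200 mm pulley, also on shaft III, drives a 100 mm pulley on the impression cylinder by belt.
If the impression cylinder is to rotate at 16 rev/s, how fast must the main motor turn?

Overall ratio R = 2.25 × 1.5 × 0.5 = 1.6875.
Required input speed = output speed × R = 16 × 1.6875 = 27 rev/s.

27 rev/s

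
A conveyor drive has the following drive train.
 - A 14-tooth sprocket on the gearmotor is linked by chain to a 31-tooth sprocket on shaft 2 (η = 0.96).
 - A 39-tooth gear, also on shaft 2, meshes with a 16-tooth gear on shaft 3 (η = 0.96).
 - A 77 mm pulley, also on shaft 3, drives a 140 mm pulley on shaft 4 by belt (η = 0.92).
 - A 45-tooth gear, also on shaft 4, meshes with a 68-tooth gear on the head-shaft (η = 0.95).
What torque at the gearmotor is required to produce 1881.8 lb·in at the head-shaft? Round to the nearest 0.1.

Overall ratio R = 2.2143 × 0.41026 × 1.8182 × 1.5111 = 2.4959; overall efficiency η = 0.96 × 0.96 × 0.92 × 0.95 = 0.8055.
Input torque = output torque / (R × η) = 1881.8 / (2.4959 × 0.8055) = 936.05 lb·in.

936.0 lb·in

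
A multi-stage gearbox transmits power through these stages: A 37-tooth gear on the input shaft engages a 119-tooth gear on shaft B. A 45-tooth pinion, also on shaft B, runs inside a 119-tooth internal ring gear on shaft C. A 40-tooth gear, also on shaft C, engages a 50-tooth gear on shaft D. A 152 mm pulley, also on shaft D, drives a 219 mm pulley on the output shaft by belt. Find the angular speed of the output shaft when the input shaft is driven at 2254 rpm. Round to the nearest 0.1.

147.2 rpm

gear mesh 119/37 = 3.2162 → 2254/3.2162 = 700.82 rpm
internal gear 119/45 = 2.6444 → 700.82/2.6444 = 265.02 rpm
gear mesh 50/40 = 1.25 → 265.02/1.25 = 212.01 rpm
belt 219/152 = 1.4408 → 212.01/1.4408 = 147.15 rpm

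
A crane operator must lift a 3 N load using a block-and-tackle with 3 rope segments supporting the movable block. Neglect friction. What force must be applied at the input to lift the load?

1 N

Block-and-tackle MA = number of supporting rope parts = 3.
Effort = load / MA = 3 / 3 = 1 N.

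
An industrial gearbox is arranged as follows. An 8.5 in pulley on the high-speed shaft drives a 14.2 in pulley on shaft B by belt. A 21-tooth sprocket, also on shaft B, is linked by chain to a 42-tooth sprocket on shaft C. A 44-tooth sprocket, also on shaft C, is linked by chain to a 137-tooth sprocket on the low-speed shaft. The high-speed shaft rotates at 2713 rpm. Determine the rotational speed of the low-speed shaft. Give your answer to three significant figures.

Belt: ratio = 14.2/8.5 = 1.6706, so shaft B turns at 2713 / 1.6706 = 1624 rpm.
Chain: ratio = 42/21 = 2, so shaft C turns at 1624 / 2 = 811.99 rpm.
Chain: ratio = 137/44 = 3.1136, so the low-speed shaft turns at 811.99 / 3.1136 = 260.78 rpm.

261 rpm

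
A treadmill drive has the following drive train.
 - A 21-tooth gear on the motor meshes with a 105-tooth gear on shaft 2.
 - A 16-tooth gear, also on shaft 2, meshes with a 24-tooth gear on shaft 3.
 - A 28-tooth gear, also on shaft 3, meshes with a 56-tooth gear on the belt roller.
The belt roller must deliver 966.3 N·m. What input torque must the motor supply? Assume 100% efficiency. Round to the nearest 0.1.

Overall ratio R = 5 × 1.5 × 2 = 15.
Input torque = output torque / R = 966.3 / 15 = 64.42 N·m.

64.4 N·m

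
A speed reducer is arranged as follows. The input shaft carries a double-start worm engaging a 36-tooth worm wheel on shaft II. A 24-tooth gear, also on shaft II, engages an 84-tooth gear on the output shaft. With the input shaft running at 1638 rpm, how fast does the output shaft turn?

Worm: ratio = 36/2 = 18, so shaft II turns at 1638 / 18 = 91 rpm.
Gear mesh: ratio = 84/24 = 3.5, so the output shaft turns at 91 / 3.5 = 26 rpm.

26 rpm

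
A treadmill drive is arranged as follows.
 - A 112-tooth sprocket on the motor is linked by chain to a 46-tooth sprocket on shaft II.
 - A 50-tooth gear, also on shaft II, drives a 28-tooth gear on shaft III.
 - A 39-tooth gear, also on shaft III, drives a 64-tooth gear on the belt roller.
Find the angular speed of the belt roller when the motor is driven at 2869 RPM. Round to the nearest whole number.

chain 46/112 = 0.41071 → 2869/0.41071 = 6985.4 RPM
gear mesh 28/50 = 0.56 → 6985.4/0.56 = 12474 RPM
gear mesh 64/39 = 1.641 → 12474/1.641 = 7601.3 RPM

7601 RPM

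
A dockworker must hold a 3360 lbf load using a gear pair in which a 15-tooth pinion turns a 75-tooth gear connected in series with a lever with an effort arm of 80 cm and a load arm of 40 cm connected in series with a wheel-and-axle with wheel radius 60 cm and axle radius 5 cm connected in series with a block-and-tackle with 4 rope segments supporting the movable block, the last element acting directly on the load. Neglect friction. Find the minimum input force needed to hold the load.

Gear pair MA = 75/15 = 5.
Lever MA = effort arm / load arm = 80/40 = 2.
Wheel-and-axle MA = R/r = 60/5 = 12.
Block-and-tackle MA = number of supporting rope parts = 4.
Combined ideal MA = 5 × 2 × 12 × 4 = 480.
Effort = load / MA = 3360 / 480 = 7 lbf.

7 lbf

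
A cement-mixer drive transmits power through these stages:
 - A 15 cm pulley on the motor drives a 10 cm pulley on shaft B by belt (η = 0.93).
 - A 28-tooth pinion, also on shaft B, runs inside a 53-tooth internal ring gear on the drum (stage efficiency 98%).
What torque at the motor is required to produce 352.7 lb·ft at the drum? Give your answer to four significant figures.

Overall ratio R = 0.66667 × 1.8929 = 1.2619; overall efficiency η = 0.93 × 0.98 = 0.9114.
Input torque = output torque / (R × η) = 352.7 / (1.2619 × 0.9114) = 306.67 lb·ft.

306.7 lb·ft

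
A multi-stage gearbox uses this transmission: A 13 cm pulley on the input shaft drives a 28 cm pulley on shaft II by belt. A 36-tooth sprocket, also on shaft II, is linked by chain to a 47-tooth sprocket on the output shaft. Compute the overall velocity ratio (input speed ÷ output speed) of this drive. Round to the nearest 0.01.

Each stage contributes driven/driver: belt 28/13 = 2.1538, chain 47/36 = 1.3056.
Overall: 2.1538 × 1.3056 = 2.812.

2.81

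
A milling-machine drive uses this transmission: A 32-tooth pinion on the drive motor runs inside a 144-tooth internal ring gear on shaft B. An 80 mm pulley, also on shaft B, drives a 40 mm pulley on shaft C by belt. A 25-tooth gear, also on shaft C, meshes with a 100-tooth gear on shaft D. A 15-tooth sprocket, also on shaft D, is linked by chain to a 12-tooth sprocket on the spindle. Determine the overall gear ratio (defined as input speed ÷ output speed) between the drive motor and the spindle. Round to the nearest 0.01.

7.20

Each stage contributes driven/driver: internal gear 144/32 = 4.5, belt 40/80 = 0.5, gear mesh 100/25 = 4, chain 12/15 = 0.8.
Overall: 4.5 × 0.5 × 4 × 0.8 = 7.2.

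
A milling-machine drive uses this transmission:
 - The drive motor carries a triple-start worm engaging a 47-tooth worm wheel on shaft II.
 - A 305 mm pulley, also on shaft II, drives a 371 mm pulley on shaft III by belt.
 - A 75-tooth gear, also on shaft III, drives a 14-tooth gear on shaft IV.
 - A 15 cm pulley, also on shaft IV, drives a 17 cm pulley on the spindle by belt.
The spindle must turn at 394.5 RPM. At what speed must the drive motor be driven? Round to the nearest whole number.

Overall ratio R = 15.667 × 1.2164 × 0.18667 × 1.1333 = 4.0316.
Required input speed = output speed × R = 394.5 × 4.0316 = 1590.5 RPM.

1590 RPM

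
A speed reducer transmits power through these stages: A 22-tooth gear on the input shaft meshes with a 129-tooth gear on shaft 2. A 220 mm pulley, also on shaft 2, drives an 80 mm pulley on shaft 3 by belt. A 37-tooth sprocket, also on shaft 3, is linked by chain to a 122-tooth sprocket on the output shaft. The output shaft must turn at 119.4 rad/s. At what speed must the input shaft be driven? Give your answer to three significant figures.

839 rad/s

Overall ratio R = 5.8636 × 0.36364 × 3.2973 = 7.0306.
Required input speed = output speed × R = 119.4 × 7.0306 = 839.45 rad/s.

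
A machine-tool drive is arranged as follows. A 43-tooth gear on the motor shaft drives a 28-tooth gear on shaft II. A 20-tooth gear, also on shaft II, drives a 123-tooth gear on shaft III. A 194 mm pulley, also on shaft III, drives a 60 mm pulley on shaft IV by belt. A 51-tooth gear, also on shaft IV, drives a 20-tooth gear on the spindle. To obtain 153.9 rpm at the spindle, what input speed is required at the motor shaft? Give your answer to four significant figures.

74.75 rpm

Overall ratio R = 0.65116 × 6.15 × 0.30928 × 0.39216 = 0.48571.
Required input speed = output speed × R = 153.9 × 0.48571 = 74.75 rpm.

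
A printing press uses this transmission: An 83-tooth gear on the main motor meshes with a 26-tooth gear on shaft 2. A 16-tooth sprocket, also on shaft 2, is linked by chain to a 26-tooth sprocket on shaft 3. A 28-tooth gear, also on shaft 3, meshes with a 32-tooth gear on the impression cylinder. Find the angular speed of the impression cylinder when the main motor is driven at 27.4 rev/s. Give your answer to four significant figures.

Gear mesh: ratio = 26/83 = 0.31325, so shaft 2 turns at 27.4 / 0.31325 = 87.469 rev/s.
Chain: ratio = 26/16 = 1.625, so shaft 3 turns at 87.469 / 1.625 = 53.827 rev/s.
Gear mesh: ratio = 32/28 = 1.1429, so the impression cylinder turns at 53.827 / 1.1429 = 47.099 rev/s.

47.10 rev/s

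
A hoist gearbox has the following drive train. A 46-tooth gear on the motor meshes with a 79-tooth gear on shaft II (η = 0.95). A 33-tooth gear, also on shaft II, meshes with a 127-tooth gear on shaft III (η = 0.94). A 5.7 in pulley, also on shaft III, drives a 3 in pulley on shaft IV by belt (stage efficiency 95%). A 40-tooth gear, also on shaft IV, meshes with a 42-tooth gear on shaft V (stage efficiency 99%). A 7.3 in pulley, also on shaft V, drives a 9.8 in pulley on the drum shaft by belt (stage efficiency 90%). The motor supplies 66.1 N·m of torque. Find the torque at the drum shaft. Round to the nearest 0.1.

245.0 N·m

After the gear mesh (79/46): 66.1 × 1.7174 × 0.95 = 107.84 N·m
After the gear mesh (127/33): 107.84 × 3.8485 × 0.94 = 390.13 N·m
After the belt (3/5.7): 390.13 × 0.52632 × 0.95 = 195.07 N·m
After the gear mesh (42/40): 195.07 × 1.05 × 0.99 = 202.77 N·m
After the belt (9.8/7.3): 202.77 × 1.3425 × 0.90 = 244.99 N·m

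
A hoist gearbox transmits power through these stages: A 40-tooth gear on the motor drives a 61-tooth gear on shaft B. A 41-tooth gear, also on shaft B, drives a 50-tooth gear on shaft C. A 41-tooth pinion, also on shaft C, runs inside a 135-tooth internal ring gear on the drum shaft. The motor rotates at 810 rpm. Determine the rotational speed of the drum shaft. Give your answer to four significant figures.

Gear mesh: ratio = 61/40 = 1.525, so shaft B turns at 810 / 1.525 = 531.15 rpm.
Gear mesh: ratio = 50/41 = 1.2195, so shaft C turns at 531.15 / 1.2195 = 435.54 rpm.
Internal gear: ratio = 135/41 = 3.2927, so the drum shaft turns at 435.54 / 3.2927 = 132.28 rpm.

132.3 rpm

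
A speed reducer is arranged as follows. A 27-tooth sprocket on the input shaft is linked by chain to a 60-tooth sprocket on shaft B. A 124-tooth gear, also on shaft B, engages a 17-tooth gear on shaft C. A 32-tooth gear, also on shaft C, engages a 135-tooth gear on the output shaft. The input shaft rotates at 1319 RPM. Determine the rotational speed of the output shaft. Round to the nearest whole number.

Chain: ratio = 60/27 = 2.2222, so shaft B turns at 1319 / 2.2222 = 593.55 RPM.
Gear mesh: ratio = 17/124 = 0.1371, so shaft C turns at 593.55 / 0.1371 = 4329.4 RPM.
Gear mesh: ratio = 135/32 = 4.2188, so the output shaft turns at 4329.4 / 4.2188 = 1026.2 RPM.

1026 RPM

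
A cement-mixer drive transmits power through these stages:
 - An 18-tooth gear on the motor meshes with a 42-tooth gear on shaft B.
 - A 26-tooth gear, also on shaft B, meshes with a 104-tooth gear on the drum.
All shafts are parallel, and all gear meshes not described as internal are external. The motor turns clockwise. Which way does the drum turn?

clockwise

the motor → shaft B: external mesh, 1 reversal → CCW.
shaft B → the drum: external mesh, 1 reversal → CW.
2 reversals in total — an even number — so the drum turns the same way as the motor.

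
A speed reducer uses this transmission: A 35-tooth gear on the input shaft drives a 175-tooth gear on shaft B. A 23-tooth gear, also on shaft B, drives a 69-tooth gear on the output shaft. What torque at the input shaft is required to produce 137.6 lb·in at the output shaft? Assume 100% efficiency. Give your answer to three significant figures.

9.17 lb·in

Overall ratio R = 5 × 3 = 15.
Input torque = output torque / R = 137.6 / 15 = 9.1733 lb·in.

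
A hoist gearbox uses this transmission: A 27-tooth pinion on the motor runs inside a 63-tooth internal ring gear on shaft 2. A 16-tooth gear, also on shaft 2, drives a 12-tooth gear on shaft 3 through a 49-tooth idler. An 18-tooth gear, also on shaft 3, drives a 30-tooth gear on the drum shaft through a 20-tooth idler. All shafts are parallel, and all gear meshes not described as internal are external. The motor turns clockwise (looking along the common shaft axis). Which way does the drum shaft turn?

the motor → shaft 2: internal mesh, same direction → CW.
shaft 2 → shaft 3: driver → idler → driven is 2 external meshes, 2 reversals → CW.
shaft 3 → the drum shaft: driver → idler → driven is 2 external meshes, 2 reversals → CW.
4 reversals in total — an even number — so the drum shaft turns the same way as the motor.

clockwise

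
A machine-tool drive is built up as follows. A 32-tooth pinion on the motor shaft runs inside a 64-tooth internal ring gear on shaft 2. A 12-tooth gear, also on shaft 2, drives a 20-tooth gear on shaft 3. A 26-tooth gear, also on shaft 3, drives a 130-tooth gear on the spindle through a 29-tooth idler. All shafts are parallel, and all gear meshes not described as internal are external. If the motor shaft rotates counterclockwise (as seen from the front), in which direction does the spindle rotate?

the motor shaft → shaft 2: internal mesh, same direction → CCW.
shaft 2 → shaft 3: external mesh, 1 reversal → CW.
shaft 3 → the spindle: driver → idler → driven is 2 external meshes, 2 reversals → CW.
3 reversals in total — an odd number — so the spindle turns opposite to the motor shaft.

clockwise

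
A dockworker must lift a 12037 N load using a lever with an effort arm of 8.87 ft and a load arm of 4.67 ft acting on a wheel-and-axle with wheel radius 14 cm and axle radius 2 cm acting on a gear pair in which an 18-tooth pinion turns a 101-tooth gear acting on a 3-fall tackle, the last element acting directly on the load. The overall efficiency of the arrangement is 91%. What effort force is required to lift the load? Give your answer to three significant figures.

59.1 N

Lever MA = effort arm / load arm = 8.87/4.67 = 1.8994.
Wheel-and-axle MA = R/r = 14/2 = 7.
Gear pair MA = 101/18 = 5.6111.
Block-and-tackle MA = number of supporting rope parts = 3.
Combined ideal MA = 1.8994 × 7 × 5.6111 × 3 = 223.81.
Actual MA = 223.81 × 0.91 = 203.66.
Effort = load / actual MA = 12037 / 203.66 = 59.102 N.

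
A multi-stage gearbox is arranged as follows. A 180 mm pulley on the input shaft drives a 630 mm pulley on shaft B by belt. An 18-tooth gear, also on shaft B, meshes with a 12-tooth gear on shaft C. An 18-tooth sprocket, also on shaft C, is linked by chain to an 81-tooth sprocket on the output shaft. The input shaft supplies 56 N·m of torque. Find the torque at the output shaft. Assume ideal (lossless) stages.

588 N·m

After the belt (630/180): 56 × 3.5 = 196 N·m
After the gear mesh (12/18): 196 × 0.66667 = 130.67 N·m
After the chain (81/18): 130.67 × 4.5 = 588 N·m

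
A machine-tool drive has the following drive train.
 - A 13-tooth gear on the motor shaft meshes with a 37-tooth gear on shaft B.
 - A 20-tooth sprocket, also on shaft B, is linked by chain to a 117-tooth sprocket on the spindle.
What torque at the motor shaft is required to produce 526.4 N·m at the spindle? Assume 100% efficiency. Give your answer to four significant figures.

Overall ratio R = 2.8462 × 5.85 = 16.65.
Input torque = output torque / R = 526.4 / 16.65 = 31.616 N·m.

31.62 N·m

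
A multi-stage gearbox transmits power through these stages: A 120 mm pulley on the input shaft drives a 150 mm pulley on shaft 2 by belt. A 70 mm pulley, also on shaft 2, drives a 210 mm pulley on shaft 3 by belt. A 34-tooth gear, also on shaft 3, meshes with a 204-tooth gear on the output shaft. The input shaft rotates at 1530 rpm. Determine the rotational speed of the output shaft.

68 rpm

belt 150/120 = 1.25 → 1530/1.25 = 1224 rpm
belt 210/70 = 3 → 1224/3 = 408 rpm
gear mesh 204/34 = 6 → 408/6 = 68 rpm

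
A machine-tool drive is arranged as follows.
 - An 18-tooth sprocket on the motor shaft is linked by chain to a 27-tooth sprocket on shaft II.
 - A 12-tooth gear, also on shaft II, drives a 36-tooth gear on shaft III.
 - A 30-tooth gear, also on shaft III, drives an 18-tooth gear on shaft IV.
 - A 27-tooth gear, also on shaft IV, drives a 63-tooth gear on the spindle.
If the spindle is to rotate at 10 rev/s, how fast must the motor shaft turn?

63 rev/s

Overall ratio R = 1.5 × 3 × 0.6 × 2.3333 = 6.3.
Required input speed = output speed × R = 10 × 6.3 = 63 rev/s.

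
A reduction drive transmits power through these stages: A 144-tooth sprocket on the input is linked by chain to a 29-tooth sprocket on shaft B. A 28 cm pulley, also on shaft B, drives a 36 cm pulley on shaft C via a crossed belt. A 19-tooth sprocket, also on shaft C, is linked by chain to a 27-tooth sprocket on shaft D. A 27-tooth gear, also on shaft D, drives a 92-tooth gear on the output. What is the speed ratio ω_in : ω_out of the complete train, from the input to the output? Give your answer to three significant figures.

Each stage contributes driven/driver: chain 29/144 = 0.20139, belt 36/28 = 1.2857, chain 27/19 = 1.4211, gear mesh 92/27 = 3.4074.
Overall: 0.20139 × 1.2857 × 1.4211 × 3.4074 = 1.2538.

1.25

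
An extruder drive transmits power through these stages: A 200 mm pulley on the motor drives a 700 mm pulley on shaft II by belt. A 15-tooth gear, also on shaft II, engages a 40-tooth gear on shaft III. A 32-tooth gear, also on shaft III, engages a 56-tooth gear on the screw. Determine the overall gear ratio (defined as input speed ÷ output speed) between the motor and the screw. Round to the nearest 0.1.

Each stage contributes driven/driver: belt 700/200 = 3.5, gear mesh 40/15 = 2.6667, gear mesh 56/32 = 1.75.
Overall: 3.5 × 2.6667 × 1.75 = 16.333.

16.3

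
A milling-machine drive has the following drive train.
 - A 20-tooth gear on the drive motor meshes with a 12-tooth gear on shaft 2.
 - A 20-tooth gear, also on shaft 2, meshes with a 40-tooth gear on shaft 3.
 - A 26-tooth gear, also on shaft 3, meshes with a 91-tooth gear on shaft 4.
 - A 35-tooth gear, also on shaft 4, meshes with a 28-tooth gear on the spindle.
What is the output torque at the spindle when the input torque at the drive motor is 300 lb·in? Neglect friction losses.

1008 lb·in

gear mesh 12/20 = 0.6 → τ = 300·0.6 = 180 lb·in
gear mesh 40/20 = 2 → τ = 180·2 = 360 lb·in
gear mesh 91/26 = 3.5 → τ = 360·3.5 = 1260 lb·in
gear mesh 28/35 = 0.8 → τ = 1260·0.8 = 1008 lb·in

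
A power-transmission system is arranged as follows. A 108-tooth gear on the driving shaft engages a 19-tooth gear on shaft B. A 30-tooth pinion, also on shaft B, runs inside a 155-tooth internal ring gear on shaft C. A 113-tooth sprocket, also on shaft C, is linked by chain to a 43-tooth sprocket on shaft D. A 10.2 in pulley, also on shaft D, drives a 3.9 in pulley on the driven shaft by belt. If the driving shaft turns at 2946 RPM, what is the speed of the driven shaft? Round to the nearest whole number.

the driving shaft → shaft B (gear mesh, 19/108): 2946 ÷ 0.17593 = 16746 RPM
shaft B → shaft C (internal gear, 155/30): 16746 ÷ 5.1667 = 3241.1 RPM
shaft C → shaft D (chain, 43/113): 3241.1 ÷ 0.38053 = 8517.3 RPM
shaft D → the driven shaft (belt, 3.9/10.2): 8517.3 ÷ 0.38235 = 22276 RPM

22276 RPM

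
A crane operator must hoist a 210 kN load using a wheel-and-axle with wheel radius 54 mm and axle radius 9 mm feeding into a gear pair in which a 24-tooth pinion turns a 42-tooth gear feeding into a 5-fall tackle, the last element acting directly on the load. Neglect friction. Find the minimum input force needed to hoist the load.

4 kN

Wheel-and-axle MA = R/r = 54/9 = 6.
Gear pair MA = 42/24 = 1.75.
Block-and-tackle MA = number of supporting rope parts = 5.
Combined ideal MA = 6 × 1.75 × 5 = 52.5.
Effort = load / MA = 210 / 52.5 = 4 kN.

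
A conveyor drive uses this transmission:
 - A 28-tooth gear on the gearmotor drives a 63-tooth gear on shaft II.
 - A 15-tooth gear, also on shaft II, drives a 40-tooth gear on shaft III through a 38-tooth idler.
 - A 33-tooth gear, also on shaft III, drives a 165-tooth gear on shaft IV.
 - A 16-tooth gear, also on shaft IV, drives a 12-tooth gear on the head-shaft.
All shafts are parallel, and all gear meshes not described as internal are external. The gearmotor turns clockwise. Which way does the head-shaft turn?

counterclockwise

the gearmotor → shaft II: external mesh, 1 reversal → CCW.
shaft II → shaft III: driver → idler → driven is 2 external meshes, 2 reversals → CCW.
shaft III → shaft IV: external mesh, 1 reversal → CW.
shaft IV → the head-shaft: external mesh, 1 reversal → CCW.
5 reversals in total — an odd number — so the head-shaft turns opposite to the gearmotor.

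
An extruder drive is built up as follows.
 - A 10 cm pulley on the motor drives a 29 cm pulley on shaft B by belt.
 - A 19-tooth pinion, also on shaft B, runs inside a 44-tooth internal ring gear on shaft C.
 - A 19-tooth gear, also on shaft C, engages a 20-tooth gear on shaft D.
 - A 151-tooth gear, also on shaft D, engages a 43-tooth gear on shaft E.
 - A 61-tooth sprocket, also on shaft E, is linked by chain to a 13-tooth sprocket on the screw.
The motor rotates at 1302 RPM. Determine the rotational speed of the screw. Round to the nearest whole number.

the motor → shaft B (belt, 29/10): 1302 ÷ 2.9 = 448.97 RPM
shaft B → shaft C (internal gear, 44/19): 448.97 ÷ 2.3158 = 193.87 RPM
shaft C → shaft D (gear mesh, 20/19): 193.87 ÷ 1.0526 = 184.18 RPM
shaft D → shaft E (gear mesh, 43/151): 184.18 ÷ 0.28477 = 646.76 RPM
shaft E → the screw (chain, 13/61): 646.76 ÷ 0.21311 = 3034.8 RPM

3035 RPM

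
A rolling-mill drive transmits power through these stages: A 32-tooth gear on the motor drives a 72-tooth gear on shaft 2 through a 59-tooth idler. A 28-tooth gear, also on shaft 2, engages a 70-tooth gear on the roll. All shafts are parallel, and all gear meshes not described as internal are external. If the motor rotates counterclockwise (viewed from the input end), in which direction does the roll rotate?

the motor → shaft 2: driver → idler → driven is 2 external meshes, 2 reversals → CCW.
shaft 2 → the roll: external mesh, 1 reversal → CW.
3 reversals in total — an odd number — so the roll turns opposite to the motor.

clockwise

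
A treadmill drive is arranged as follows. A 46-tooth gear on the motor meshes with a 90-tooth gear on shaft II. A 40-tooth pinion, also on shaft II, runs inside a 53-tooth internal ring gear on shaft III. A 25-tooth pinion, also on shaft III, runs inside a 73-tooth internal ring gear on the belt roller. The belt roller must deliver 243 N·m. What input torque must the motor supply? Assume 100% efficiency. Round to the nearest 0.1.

Overall ratio R = 1.9565 × 1.325 × 2.92 = 7.5698.
Input torque = output torque / R = 243 / 7.5698 = 32.101 N·m.

32.1 N·m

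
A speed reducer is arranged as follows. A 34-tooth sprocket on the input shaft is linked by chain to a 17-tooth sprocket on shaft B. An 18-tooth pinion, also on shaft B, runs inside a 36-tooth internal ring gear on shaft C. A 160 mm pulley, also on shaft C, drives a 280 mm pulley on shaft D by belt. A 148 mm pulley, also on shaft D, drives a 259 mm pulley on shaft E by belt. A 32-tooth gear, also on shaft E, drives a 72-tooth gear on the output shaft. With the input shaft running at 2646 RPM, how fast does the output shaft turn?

Chain: ratio = 17/34 = 0.5, so shaft B turns at 2646 / 0.5 = 5292 RPM.
Internal gear: ratio = 36/18 = 2, so shaft C turns at 5292 / 2 = 2646 RPM.
Belt: ratio = 280/160 = 1.75, so shaft D turns at 2646 / 1.75 = 1512 RPM.
Belt: ratio = 259/148 = 1.75, so shaft E turns at 1512 / 1.75 = 864 RPM.
Gear mesh: ratio = 72/32 = 2.25, so the output shaft turns at 864 / 2.25 = 384 RPM.

384 RPM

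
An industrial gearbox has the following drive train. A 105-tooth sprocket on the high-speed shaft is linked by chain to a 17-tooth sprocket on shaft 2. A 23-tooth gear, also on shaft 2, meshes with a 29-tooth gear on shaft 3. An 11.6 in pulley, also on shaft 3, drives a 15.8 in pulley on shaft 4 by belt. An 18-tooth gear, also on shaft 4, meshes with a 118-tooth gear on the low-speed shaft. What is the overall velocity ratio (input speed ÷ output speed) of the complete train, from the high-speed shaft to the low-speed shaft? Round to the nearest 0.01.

Each stage contributes driven/driver: chain 17/105 = 0.1619, gear mesh 29/23 = 1.2609, belt 15.8/11.6 = 1.3621, gear mesh 118/18 = 6.5556.
Overall: 0.1619 × 1.2609 × 1.3621 × 6.5556 = 1.8228.

1.82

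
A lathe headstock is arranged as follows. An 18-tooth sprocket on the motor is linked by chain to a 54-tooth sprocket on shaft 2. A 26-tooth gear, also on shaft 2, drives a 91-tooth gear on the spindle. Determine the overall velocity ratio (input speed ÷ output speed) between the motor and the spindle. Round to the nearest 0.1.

10.5

Each stage contributes driven/driver: chain 54/18 = 3, gear mesh 91/26 = 3.5.
Overall: 3 × 3.5 = 10.5.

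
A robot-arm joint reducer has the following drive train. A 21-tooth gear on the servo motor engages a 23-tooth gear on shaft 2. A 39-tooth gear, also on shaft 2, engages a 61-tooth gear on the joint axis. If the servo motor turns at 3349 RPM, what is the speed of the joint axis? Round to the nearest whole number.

1955 RPM

Gear mesh: ratio = 23/21 = 1.0952, so shaft 2 turns at 3349 / 1.0952 = 3057.8 RPM.
Gear mesh: ratio = 61/39 = 1.5641, so the joint axis turns at 3057.8 / 1.5641 = 1955 RPM.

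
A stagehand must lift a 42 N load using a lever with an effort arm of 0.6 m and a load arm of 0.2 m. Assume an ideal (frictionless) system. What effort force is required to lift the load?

14 N

Lever MA = effort arm / load arm = 0.6/0.2 = 3.
Effort = load / MA = 42 / 3 = 14 N.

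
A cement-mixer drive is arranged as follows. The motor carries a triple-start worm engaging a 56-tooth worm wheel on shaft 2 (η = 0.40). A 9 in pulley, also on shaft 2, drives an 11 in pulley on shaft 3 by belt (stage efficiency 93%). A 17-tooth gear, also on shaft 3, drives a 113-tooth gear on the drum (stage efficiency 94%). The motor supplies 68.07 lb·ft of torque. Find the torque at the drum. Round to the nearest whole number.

3610 lb·ft

After the worm (56/3): 68.07 × 18.667 × 0.40 = 508.26 lb·ft
After the belt (11/9): 508.26 × 1.2222 × 0.93 = 577.72 lb·ft
After the gear mesh (113/17): 577.72 × 6.6471 × 0.94 = 3609.7 lb·ft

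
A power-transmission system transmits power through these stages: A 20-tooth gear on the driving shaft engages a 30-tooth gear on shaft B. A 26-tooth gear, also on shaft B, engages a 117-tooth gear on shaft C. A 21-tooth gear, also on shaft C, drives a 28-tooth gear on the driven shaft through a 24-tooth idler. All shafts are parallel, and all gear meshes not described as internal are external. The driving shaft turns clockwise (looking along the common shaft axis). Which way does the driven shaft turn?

the driving shaft → shaft B: external mesh, 1 reversal → CCW.
shaft B → shaft C: external mesh, 1 reversal → CW.
shaft C → the driven shaft: driver → idler → driven is 2 external meshes, 2 reversals → CW.
4 reversals in total — an even number — so the driven shaft turns the same way as the driving shaft.

clockwise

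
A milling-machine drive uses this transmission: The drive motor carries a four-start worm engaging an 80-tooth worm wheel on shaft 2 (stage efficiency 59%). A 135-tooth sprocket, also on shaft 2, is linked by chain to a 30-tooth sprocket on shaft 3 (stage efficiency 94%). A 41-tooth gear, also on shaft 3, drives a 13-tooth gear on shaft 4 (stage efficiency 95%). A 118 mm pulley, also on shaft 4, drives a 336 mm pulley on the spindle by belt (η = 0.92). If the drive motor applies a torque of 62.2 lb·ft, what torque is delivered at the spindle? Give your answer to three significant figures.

worm 80/4 = 20 → τ = 62.2·20·0.59 = 733.96 lb·ft
chain 30/135 = 0.22222 → τ = 733.96·0.22222·0.94 = 153.32 lb·ft
gear mesh 13/41 = 0.31707 → τ = 153.32·0.31707·0.95 = 46.182 lb·ft
belt 336/118 = 2.8475 → τ = 46.182·2.8475·0.92 = 120.98 lb·ft

121 lb·ft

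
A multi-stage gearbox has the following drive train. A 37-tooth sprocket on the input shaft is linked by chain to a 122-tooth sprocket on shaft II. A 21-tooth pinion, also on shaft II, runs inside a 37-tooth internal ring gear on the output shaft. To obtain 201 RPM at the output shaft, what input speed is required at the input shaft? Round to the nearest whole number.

1168 RPM

Overall ratio R = 3.2973 × 1.7619 = 5.8095.
Required input speed = output speed × R = 201 × 5.8095 = 1167.7 RPM.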